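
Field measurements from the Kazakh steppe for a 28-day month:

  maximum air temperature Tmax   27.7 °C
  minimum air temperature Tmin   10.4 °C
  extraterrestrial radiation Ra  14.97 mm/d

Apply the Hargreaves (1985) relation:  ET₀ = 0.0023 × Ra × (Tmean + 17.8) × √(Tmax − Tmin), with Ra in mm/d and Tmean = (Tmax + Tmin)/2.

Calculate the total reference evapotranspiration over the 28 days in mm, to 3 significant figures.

148 mm

Tmean = (27.7 + 10.4)/2 = 19.05 °C
ET₀ = 0.0023 × 14.97 × (19.05 + 17.8) × √17.3 = 0.0023 × 14.97 × 36.85 × 4.1593 = 5.2772 mm/d
Over 28 days: 5.2772 × 28 = 147.762 mm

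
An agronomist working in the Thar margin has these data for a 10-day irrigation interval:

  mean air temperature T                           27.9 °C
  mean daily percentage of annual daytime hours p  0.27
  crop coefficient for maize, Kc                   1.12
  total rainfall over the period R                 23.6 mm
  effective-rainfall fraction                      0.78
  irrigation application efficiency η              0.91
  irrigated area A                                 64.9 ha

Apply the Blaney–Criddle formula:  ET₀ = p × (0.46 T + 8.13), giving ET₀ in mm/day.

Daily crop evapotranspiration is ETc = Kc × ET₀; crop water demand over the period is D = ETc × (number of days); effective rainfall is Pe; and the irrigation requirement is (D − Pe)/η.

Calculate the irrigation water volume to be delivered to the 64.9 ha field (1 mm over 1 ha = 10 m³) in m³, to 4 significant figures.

32080 m³

ET₀ = 0.27 × (0.46 × 27.9 + 8.13) = 0.27 × 20.964 = 5.6603 mm/d
ETc = Kc × ET₀ = 1.12 × 5.6603 = 6.3395 mm/d
Crop demand D = ETc × 10 d = 6.3395 × 10 = 63.395 mm
Pe = 0.78 × 23.6 = 18.408 mm
D − Pe = 63.395 − 18.408 = 44.987 mm
Gross irrigation = 44.987 / 0.91 = 49.436 mm
Volume = 49.436 mm × 64.9 ha × 10 = 32084.0 m³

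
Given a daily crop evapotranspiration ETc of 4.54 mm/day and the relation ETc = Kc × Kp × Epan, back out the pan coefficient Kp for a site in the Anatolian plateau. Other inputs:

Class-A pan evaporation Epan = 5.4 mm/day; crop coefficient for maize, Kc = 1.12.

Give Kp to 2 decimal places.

0.75

ETc = Kc × Kp × Epan  ⇒  Kp = ETc / (Kc × Epan)
Kp = 4.54 / (1.12 × 5.4) = 4.54 / 6.048 = 0.7507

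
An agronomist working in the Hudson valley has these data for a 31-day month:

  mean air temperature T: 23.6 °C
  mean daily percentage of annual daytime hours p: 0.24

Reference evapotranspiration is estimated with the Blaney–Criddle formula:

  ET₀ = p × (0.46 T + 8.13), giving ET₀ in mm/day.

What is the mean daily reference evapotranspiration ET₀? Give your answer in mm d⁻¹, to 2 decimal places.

ET₀ = 0.24 × (0.46 × 23.6 + 8.13) = 0.24 × 18.986 = 4.5566 mm/d

4.56 mm d⁻¹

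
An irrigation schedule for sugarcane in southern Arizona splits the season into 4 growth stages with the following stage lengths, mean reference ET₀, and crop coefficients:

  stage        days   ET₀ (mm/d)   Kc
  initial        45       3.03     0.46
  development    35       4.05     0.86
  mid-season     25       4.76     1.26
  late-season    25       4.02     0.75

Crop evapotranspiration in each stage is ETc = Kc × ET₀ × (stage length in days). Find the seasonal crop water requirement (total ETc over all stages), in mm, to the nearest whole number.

initial: 0.46 × 3.03 × 45 = 62.72 mm
development: 0.86 × 4.05 × 35 = 121.91 mm
mid-season: 1.26 × 4.76 × 25 = 149.94 mm
late-season: 0.75 × 4.02 × 25 = 75.38 mm
Seasonal total = 409.95 mm

410 mm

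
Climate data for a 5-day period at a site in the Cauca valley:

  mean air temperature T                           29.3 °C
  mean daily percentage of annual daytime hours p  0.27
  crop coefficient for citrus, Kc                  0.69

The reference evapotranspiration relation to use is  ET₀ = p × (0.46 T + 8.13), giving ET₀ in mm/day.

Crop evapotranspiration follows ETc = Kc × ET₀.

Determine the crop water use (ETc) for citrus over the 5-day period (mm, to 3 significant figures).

ET₀ = 0.27 × (0.46 × 29.3 + 8.13) = 0.27 × 21.608 = 5.8342 mm/d
ETc = Kc × ET₀ = 0.69 × 5.8342 = 4.0256 mm/d
Over 5 days: 4.0256 × 5 = 20.128 mm

20.1 mm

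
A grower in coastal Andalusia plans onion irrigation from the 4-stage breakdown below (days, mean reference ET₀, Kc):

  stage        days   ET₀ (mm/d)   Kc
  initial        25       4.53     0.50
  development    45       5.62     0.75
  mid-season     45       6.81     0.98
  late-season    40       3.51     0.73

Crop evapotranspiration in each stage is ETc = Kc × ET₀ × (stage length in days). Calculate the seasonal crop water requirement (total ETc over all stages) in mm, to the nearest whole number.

649 mm

initial: 0.50 × 4.53 × 25 = 56.63 mm
development: 0.75 × 5.62 × 45 = 189.68 mm
mid-season: 0.98 × 6.81 × 45 = 300.32 mm
late-season: 0.73 × 3.51 × 40 = 102.49 mm
Seasonal total = 649.12 mm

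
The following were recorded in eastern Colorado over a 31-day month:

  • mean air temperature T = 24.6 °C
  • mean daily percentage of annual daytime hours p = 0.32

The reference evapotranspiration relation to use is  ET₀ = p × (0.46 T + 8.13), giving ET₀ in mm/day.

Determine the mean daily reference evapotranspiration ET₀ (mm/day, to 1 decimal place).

6.2 mm/day

ET₀ = 0.32 × (0.46 × 24.6 + 8.13) = 0.32 × 19.446 = 6.2227 mm/d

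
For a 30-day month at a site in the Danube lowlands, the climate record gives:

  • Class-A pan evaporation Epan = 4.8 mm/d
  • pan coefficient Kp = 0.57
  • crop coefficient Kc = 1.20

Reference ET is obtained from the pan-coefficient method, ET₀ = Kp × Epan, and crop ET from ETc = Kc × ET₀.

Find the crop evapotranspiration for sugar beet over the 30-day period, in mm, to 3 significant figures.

ET₀ = 0.57 × 4.8 = 2.7360 mm/d
ETc = Kc × ET₀ = 1.20 × 2.7360 = 3.2832 mm/d
Over 30 days: 3.2832 × 30 = 98.496 mm

98.5 mm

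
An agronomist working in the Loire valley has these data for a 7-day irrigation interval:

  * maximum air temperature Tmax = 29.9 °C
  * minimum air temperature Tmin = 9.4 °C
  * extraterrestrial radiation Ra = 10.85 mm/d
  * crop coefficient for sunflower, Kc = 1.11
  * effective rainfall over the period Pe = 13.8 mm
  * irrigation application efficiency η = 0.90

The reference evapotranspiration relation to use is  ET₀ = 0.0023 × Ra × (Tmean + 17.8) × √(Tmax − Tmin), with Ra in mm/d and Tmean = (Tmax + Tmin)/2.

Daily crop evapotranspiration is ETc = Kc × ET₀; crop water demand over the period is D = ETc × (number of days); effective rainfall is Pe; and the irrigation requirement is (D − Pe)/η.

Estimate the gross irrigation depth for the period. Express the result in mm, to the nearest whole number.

Tmean = (29.9 + 9.4)/2 = 19.65 °C
ET₀ = 0.0023 × 10.85 × (19.65 + 17.8) × √20.5 = 0.0023 × 10.85 × 37.45 × 4.5277 = 4.2314 mm/d
ETc = Kc × ET₀ = 1.11 × 4.2314 = 4.6969 mm/d
Crop demand D = ETc × 7 d = 4.6969 × 7 = 32.878 mm
D − Pe = 32.878 − 13.8 = 19.078 mm
Gross irrigation = 19.078 / 0.90 = 21.198 mm

21 mm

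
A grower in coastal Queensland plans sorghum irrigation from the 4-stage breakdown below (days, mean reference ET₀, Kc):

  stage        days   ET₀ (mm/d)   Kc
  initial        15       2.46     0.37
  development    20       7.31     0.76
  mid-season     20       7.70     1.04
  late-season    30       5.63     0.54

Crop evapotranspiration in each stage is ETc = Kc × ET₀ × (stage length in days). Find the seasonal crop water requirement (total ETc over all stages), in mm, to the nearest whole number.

376 mm

initial: 0.37 × 2.46 × 15 = 13.65 mm
development: 0.76 × 7.31 × 20 = 111.11 mm
mid-season: 1.04 × 7.70 × 20 = 160.16 mm
late-season: 0.54 × 5.63 × 30 = 91.21 mm
Seasonal total = 376.13 mm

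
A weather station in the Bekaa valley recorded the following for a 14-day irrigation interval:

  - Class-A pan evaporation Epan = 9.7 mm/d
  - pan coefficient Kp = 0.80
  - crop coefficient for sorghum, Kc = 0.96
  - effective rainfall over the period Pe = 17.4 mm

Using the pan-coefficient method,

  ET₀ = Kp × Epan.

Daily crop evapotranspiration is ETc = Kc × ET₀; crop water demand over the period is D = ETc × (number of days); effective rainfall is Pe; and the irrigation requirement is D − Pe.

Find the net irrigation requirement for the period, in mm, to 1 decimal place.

86.9 mm

ET₀ = 0.80 × 9.7 = 7.7600 mm/d
ETc = Kc × ET₀ = 0.96 × 7.7600 = 7.4496 mm/d
Crop demand D = ETc × 14 d = 7.4496 × 14 = 104.294 mm
D − Pe = 104.294 − 17.4 = 86.894 mm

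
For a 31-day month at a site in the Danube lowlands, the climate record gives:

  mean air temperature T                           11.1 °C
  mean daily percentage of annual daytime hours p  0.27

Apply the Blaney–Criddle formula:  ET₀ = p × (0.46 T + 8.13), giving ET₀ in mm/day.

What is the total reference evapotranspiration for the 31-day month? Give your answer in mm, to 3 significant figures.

111 mm

ET₀ = 0.27 × (0.46 × 11.1 + 8.13) = 0.27 × 13.236 = 3.5737 mm/d
Monthly total = 3.5737 × 31 = 110.785 mm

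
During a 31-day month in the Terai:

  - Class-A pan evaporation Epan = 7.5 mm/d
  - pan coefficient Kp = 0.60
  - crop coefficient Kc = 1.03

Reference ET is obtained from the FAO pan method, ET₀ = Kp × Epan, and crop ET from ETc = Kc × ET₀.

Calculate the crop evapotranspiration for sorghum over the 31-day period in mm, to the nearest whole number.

ET₀ = 0.60 × 7.5 = 4.5000 mm/d
ETc = Kc × ET₀ = 1.03 × 4.5000 = 4.6350 mm/d
Over 31 days: 4.6350 × 31 = 143.685 mm

144 mm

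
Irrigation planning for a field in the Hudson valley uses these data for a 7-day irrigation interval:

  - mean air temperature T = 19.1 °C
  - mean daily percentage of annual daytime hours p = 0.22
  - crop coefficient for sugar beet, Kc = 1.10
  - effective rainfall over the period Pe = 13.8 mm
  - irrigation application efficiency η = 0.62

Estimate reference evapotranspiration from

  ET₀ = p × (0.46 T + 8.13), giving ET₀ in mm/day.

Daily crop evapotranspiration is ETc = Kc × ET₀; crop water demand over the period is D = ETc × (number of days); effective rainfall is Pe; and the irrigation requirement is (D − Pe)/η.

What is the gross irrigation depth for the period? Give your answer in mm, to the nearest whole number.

ET₀ = 0.22 × (0.46 × 19.1 + 8.13) = 0.22 × 16.916 = 3.7215 mm/d
ETc = Kc × ET₀ = 1.10 × 3.7215 = 4.0937 mm/d
Crop demand D = ETc × 7 d = 4.0937 × 7 = 28.656 mm
D − Pe = 28.656 − 13.8 = 14.856 mm
Gross irrigation = 14.856 / 0.62 = 23.961 mm

24 mm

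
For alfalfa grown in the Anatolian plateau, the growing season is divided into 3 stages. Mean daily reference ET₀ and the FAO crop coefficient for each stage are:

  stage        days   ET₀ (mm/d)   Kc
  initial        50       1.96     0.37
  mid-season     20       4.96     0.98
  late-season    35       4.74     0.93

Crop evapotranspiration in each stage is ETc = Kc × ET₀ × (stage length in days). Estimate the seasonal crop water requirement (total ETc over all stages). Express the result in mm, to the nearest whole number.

288 mm

initial: 0.37 × 1.96 × 50 = 36.26 mm
mid-season: 0.98 × 4.96 × 20 = 97.22 mm
late-season: 0.93 × 4.74 × 35 = 154.29 mm
Seasonal total = 287.77 mm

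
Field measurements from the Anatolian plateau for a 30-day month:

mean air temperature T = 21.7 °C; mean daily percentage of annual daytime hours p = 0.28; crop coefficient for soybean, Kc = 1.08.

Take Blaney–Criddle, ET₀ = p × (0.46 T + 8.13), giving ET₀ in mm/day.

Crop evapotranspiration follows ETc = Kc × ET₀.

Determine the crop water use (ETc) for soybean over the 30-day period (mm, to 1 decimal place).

ET₀ = 0.28 × (0.46 × 21.7 + 8.13) = 0.28 × 18.112 = 5.0714 mm/d
ETc = Kc × ET₀ = 1.08 × 5.0714 = 5.4771 mm/d
Over 30 days: 5.4771 × 30 = 164.313 mm

164.3 mm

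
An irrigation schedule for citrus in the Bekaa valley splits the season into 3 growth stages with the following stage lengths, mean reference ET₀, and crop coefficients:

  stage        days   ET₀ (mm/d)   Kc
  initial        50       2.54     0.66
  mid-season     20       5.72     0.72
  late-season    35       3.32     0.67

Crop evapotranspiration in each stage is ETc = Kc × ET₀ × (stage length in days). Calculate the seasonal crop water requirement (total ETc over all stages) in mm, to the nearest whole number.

initial: 0.66 × 2.54 × 50 = 83.82 mm
mid-season: 0.72 × 5.72 × 20 = 82.37 mm
late-season: 0.67 × 3.32 × 35 = 77.85 mm
Seasonal total = 244.04 mm

244 mm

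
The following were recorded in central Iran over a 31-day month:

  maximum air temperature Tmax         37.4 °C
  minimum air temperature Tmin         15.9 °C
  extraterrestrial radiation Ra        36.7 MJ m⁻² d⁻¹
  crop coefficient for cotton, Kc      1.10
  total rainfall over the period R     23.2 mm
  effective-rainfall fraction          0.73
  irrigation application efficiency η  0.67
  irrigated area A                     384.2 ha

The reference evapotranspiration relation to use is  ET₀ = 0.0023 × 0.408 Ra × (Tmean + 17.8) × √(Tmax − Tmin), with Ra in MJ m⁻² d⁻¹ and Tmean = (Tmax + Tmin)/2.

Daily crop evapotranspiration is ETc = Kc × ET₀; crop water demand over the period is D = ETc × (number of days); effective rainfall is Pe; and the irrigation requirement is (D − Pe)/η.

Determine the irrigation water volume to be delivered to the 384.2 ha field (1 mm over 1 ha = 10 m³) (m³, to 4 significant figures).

1291000 m³

Tmean = (37.4 + 15.9)/2 = 26.65 °C
0.408 Ra = 0.408 × 36.7 = 14.9736 mm/d equivalent
ET₀ = 0.0023 × 14.9736 × (26.65 + 17.8) × √21.5 = 0.0023 × 14.9736 × 44.45 × 4.6368 = 7.0981 mm/d
ETc = Kc × ET₀ = 1.10 × 7.0981 = 7.8079 mm/d
Crop demand D = ETc × 31 d = 7.8079 × 31 = 242.045 mm
Pe = 0.73 × 23.2 = 16.936 mm
D − Pe = 242.045 − 16.936 = 225.109 mm
Gross irrigation = 225.109 / 0.67 = 335.984 mm
Volume = 335.984 mm × 384.2 ha × 10 = 1290850.5 m³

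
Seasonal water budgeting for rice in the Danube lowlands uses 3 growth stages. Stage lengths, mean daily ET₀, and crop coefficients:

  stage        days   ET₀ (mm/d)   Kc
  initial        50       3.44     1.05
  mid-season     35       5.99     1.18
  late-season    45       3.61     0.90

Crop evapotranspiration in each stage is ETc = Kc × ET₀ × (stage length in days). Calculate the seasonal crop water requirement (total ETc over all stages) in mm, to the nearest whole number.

574 mm

initial: 1.05 × 3.44 × 50 = 180.60 mm
mid-season: 1.18 × 5.99 × 35 = 247.39 mm
late-season: 0.90 × 3.61 × 45 = 146.21 mm
Seasonal total = 574.20 mm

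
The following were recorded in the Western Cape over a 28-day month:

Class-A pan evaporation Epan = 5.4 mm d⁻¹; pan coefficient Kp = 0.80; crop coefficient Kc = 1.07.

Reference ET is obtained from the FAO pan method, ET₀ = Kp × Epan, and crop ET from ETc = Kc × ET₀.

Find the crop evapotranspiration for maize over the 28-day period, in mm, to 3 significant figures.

ET₀ = 0.80 × 5.4 = 4.3200 mm/d
ETc = Kc × ET₀ = 1.07 × 4.3200 = 4.6224 mm/d
Over 28 days: 4.6224 × 28 = 129.427 mm

129 mm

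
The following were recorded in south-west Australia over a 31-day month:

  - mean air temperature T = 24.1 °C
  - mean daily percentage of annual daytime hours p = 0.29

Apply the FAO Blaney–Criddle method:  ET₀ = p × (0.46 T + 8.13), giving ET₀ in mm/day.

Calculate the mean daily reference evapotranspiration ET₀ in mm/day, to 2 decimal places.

ET₀ = 0.29 × (0.46 × 24.1 + 8.13) = 0.29 × 19.216 = 5.5726 mm/d

5.57 mm/day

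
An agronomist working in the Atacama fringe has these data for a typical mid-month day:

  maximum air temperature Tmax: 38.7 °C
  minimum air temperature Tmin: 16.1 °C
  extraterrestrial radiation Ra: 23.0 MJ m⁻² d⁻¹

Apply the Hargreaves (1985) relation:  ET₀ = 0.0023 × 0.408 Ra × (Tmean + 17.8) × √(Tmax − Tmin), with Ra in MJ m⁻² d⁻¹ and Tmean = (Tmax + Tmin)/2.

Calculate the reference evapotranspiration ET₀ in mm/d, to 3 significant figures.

4.64 mm/d

Tmean = (38.7 + 16.1)/2 = 27.40 °C
0.408 Ra = 0.408 × 23.0 = 9.3840 mm/d equivalent
ET₀ = 0.0023 × 9.3840 × (27.40 + 17.8) × √22.6 = 0.0023 × 9.3840 × 45.20 × 4.7539 = 4.6377 mm/d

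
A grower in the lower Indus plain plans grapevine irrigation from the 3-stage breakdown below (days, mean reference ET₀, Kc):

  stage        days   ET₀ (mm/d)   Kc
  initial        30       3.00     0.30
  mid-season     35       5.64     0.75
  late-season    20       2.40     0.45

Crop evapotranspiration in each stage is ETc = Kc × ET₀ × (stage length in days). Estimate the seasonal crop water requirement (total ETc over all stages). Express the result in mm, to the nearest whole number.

197 mm

initial: 0.30 × 3.00 × 30 = 27.00 mm
mid-season: 0.75 × 5.64 × 35 = 148.05 mm
late-season: 0.45 × 2.40 × 20 = 21.60 mm
Seasonal total = 196.65 mm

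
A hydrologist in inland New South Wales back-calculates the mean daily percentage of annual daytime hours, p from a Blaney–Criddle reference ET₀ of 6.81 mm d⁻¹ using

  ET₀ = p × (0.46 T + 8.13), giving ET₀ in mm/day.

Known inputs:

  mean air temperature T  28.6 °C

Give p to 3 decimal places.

p = ET₀ / (0.46 T + 8.13) = 6.81 / (0.46 × 28.6 + 8.13) = 6.81 / 21.286 = 0.3199

0.320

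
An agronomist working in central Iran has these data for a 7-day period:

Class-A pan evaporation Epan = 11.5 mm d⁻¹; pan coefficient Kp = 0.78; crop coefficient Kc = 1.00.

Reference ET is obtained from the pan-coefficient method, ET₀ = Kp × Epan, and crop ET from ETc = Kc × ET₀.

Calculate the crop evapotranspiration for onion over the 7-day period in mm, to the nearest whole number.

63 mm

ET₀ = 0.78 × 11.5 = 8.9700 mm/d
ETc = Kc × ET₀ = 1.00 × 8.9700 = 8.9700 mm/d
Over 7 days: 8.9700 × 7 = 62.790 mm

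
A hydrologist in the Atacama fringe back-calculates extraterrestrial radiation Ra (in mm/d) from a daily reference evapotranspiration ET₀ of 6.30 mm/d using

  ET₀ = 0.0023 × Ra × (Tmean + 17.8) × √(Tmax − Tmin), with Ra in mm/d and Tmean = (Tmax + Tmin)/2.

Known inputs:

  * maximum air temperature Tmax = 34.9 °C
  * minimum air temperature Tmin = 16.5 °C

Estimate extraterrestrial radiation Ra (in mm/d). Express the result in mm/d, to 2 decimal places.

14.68 mm/d

Tmean = 25.70 °C; √ΔT = 4.2895
Ra = ET₀ / [0.0023 × (Tmean+17.8) × √ΔT] = 6.30 / (0.0023 × 43.50 × 4.2895) = 14.680 mm/d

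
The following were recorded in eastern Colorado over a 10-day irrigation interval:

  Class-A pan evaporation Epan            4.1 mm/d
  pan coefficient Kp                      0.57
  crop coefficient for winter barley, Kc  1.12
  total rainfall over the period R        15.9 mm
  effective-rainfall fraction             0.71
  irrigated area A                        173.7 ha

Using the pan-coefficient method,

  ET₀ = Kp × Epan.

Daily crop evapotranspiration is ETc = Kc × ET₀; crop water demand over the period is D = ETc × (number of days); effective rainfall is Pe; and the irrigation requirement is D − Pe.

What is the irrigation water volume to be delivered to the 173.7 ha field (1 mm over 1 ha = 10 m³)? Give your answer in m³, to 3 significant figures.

25900 m³

ET₀ = 0.57 × 4.1 = 2.3370 mm/d
ETc = Kc × ET₀ = 1.12 × 2.3370 = 2.6174 mm/d
Crop demand D = ETc × 10 d = 2.6174 × 10 = 26.174 mm
Pe = 0.71 × 15.9 = 11.289 mm
D − Pe = 26.174 − 11.289 = 14.885 mm
Volume = 14.885 mm × 173.7 ha × 10 = 25855.2 m³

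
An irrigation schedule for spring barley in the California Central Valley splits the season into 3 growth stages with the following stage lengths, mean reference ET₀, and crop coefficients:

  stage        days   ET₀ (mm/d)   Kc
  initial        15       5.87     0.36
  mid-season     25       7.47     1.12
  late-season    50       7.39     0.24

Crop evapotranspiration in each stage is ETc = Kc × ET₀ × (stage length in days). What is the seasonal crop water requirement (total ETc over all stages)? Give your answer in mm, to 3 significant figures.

330 mm

initial: 0.36 × 5.87 × 15 = 31.70 mm
mid-season: 1.12 × 7.47 × 25 = 209.16 mm
late-season: 0.24 × 7.39 × 50 = 88.68 mm
Seasonal total = 329.54 mm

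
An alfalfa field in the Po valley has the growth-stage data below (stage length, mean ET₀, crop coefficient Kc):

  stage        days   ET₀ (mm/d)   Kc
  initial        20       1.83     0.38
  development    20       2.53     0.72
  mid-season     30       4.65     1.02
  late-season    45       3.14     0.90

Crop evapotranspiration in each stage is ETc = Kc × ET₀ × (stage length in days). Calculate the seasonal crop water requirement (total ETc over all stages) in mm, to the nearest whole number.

320 mm

initial: 0.38 × 1.83 × 20 = 13.91 mm
development: 0.72 × 2.53 × 20 = 36.43 mm
mid-season: 1.02 × 4.65 × 30 = 142.29 mm
late-season: 0.90 × 3.14 × 45 = 127.17 mm
Seasonal total = 319.80 mm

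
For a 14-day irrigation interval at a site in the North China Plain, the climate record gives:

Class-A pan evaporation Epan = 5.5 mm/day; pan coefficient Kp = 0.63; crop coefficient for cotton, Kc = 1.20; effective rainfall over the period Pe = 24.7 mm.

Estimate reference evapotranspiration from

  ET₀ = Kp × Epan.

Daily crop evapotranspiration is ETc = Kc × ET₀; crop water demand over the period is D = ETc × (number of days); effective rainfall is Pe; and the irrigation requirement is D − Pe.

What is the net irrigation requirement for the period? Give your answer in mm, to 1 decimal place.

33.5 mm

ET₀ = 0.63 × 5.5 = 3.4650 mm/d
ETc = Kc × ET₀ = 1.20 × 3.4650 = 4.1580 mm/d
Crop demand D = ETc × 14 d = 4.1580 × 14 = 58.212 mm
D − Pe = 58.212 − 24.7 = 33.512 mm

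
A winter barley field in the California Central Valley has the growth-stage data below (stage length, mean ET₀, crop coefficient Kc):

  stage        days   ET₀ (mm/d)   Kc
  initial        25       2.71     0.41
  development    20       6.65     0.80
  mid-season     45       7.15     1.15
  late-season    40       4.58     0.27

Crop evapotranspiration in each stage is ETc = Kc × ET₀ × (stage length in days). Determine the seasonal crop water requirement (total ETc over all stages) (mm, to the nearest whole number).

554 mm

initial: 0.41 × 2.71 × 25 = 27.78 mm
development: 0.80 × 6.65 × 20 = 106.40 mm
mid-season: 1.15 × 7.15 × 45 = 370.01 mm
late-season: 0.27 × 4.58 × 40 = 49.46 mm
Seasonal total = 553.65 mm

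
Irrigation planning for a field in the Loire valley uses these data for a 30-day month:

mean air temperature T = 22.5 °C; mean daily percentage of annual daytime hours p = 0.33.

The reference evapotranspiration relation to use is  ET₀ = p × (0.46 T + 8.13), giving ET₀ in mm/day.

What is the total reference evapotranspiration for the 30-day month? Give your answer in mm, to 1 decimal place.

183.0 mm

ET₀ = 0.33 × (0.46 × 22.5 + 8.13) = 0.33 × 18.480 = 6.0984 mm/d
Monthly total = 6.0984 × 30 = 182.952 mm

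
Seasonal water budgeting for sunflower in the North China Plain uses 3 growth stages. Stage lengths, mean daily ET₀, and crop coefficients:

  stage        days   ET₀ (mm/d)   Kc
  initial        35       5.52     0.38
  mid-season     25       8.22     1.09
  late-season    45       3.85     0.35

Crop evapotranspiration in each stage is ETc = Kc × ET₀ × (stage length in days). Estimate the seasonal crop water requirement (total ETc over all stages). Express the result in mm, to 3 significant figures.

358 mm

initial: 0.38 × 5.52 × 35 = 73.42 mm
mid-season: 1.09 × 8.22 × 25 = 224.00 mm
late-season: 0.35 × 3.85 × 45 = 60.64 mm
Seasonal total = 358.06 mm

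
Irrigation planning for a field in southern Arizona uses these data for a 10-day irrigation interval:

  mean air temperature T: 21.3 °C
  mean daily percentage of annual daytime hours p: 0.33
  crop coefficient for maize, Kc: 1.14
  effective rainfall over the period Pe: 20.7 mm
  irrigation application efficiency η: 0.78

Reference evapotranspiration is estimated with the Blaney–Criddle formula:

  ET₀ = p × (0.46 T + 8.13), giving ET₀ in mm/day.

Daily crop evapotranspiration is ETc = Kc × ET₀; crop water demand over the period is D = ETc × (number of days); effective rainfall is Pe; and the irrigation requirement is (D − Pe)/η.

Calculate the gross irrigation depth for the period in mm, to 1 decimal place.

ET₀ = 0.33 × (0.46 × 21.3 + 8.13) = 0.33 × 17.928 = 5.9162 mm/d
ETc = Kc × ET₀ = 1.14 × 5.9162 = 6.7445 mm/d
Crop demand D = ETc × 10 d = 6.7445 × 10 = 67.445 mm
D − Pe = 67.445 − 20.7 = 46.745 mm
Gross irrigation = 46.745 / 0.78 = 59.929 mm

59.9 mm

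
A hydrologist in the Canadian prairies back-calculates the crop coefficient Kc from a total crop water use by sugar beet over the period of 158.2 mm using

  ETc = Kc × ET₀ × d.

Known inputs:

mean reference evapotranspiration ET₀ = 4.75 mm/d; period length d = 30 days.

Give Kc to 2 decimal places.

1.11

ETc = Kc × ET₀ × d  ⇒  Kc = ETc / (ET₀ × d)
Kc = 158.2 / (4.75 × 30) = 158.2 / 142.50 = 1.1102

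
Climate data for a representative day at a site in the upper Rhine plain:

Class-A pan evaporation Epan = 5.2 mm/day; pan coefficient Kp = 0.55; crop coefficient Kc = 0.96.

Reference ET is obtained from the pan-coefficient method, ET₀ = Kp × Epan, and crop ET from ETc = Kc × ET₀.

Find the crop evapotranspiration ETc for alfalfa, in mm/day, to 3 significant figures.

ET₀ = 0.55 × 5.2 = 2.8600 mm/d
ETc = Kc × ET₀ = 0.96 × 2.8600 = 2.7456 mm/d

2.75 mm/day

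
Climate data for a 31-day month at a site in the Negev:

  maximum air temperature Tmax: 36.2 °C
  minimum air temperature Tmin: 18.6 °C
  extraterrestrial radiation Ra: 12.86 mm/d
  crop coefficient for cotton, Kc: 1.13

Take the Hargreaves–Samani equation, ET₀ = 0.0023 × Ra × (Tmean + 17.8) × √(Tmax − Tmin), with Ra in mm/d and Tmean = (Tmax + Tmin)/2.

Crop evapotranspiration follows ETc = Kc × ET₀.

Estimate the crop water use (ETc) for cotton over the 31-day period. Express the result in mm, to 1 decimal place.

196.5 mm

Tmean = (36.2 + 18.6)/2 = 27.40 °C
ET₀ = 0.0023 × 12.86 × (27.40 + 17.8) × √17.6 = 0.0023 × 12.86 × 45.20 × 4.1952 = 5.6087 mm/d
ETc = Kc × ET₀ = 1.13 × 5.6087 = 6.3378 mm/d
Over 31 days: 6.3378 × 31 = 196.472 mm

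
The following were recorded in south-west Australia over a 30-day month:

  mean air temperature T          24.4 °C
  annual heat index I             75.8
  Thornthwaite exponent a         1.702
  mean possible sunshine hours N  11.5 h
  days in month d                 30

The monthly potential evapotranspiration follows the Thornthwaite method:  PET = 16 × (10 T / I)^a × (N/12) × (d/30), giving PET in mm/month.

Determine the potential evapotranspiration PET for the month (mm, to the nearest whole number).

112 mm

10T/I = 10 × 24.4 / 75.8 = 3.2190
(10T/I)^a = 3.2190^1.702 = 7.3138
Uncorrected PET = 16 × 7.3138 = 117.021 mm
Correction = (N/12)(d/30) = (11.5/12)(30/30) = 0.9583
PET = 117.021 × 0.9583 = 112.141 mm/month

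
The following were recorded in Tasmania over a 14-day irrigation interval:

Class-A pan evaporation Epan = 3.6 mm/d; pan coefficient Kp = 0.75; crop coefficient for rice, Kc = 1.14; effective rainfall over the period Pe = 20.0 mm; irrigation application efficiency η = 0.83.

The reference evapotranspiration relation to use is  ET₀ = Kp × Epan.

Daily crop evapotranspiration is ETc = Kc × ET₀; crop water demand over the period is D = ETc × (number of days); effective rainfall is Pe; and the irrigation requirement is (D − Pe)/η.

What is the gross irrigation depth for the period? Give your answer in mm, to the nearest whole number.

28 mm

ET₀ = 0.75 × 3.6 = 2.7000 mm/d
ETc = Kc × ET₀ = 1.14 × 2.7000 = 3.0780 mm/d
Crop demand D = ETc × 14 d = 3.0780 × 14 = 43.092 mm
D − Pe = 43.092 − 20.0 = 23.092 mm
Gross irrigation = 23.092 / 0.83 = 27.822 mm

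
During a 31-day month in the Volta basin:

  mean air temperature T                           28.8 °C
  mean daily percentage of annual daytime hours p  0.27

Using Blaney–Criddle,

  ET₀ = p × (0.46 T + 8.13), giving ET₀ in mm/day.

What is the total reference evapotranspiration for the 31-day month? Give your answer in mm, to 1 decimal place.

ET₀ = 0.27 × (0.46 × 28.8 + 8.13) = 0.27 × 21.378 = 5.7721 mm/d
Monthly total = 5.7721 × 31 = 178.935 mm

178.9 mm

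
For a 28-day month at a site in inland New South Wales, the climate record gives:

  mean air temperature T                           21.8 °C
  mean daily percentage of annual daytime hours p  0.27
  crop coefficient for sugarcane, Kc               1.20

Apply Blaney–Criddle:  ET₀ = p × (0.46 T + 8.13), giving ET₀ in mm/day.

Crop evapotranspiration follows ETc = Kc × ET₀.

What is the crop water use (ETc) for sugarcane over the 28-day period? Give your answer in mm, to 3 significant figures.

165 mm

ET₀ = 0.27 × (0.46 × 21.8 + 8.13) = 0.27 × 18.158 = 4.9027 mm/d
ETc = Kc × ET₀ = 1.20 × 4.9027 = 5.8832 mm/d
Over 28 days: 5.8832 × 28 = 164.730 mm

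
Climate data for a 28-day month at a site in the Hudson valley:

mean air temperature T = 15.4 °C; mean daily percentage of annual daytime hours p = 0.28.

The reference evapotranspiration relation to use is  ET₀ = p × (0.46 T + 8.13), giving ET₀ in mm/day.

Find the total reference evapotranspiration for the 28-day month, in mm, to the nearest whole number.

119 mm

ET₀ = 0.28 × (0.46 × 15.4 + 8.13) = 0.28 × 15.214 = 4.2599 mm/d
Monthly total = 4.2599 × 28 = 119.277 mm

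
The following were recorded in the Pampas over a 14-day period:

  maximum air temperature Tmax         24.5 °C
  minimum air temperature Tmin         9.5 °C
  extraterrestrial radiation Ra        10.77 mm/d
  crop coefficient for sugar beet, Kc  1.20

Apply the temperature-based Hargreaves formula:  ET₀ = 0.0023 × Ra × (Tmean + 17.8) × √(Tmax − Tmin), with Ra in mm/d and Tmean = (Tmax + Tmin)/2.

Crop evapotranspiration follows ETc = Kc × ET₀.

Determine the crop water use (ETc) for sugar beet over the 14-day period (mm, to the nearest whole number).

Tmean = (24.5 + 9.5)/2 = 17.00 °C
ET₀ = 0.0023 × 10.77 × (17.00 + 17.8) × √15.0 = 0.0023 × 10.77 × 34.80 × 3.8730 = 3.3386 mm/d
ETc = Kc × ET₀ = 1.20 × 3.3386 = 4.0063 mm/d
Over 14 days: 4.0063 × 14 = 56.088 mm

56 mm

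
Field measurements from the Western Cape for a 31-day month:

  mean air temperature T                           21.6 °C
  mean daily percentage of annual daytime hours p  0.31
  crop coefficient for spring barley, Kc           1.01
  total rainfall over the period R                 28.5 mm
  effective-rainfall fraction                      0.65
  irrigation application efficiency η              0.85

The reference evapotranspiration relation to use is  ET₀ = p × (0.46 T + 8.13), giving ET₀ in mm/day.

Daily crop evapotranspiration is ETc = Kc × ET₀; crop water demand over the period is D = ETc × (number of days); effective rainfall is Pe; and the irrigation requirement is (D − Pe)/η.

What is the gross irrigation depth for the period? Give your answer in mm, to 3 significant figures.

ET₀ = 0.31 × (0.46 × 21.6 + 8.13) = 0.31 × 18.066 = 5.6005 mm/d
ETc = Kc × ET₀ = 1.01 × 5.6005 = 5.6565 mm/d
Crop demand D = ETc × 31 d = 5.6565 × 31 = 175.352 mm
Pe = 0.65 × 28.5 = 18.525 mm
D − Pe = 175.352 − 18.525 = 156.827 mm
Gross irrigation = 156.827 / 0.85 = 184.502 mm

185 mm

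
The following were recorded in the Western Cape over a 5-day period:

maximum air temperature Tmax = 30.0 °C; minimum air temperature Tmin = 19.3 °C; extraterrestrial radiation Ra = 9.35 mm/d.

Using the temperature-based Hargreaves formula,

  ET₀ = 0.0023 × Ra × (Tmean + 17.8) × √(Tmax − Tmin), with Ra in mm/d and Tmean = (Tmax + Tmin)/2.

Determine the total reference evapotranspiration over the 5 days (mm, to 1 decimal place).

14.9 mm

Tmean = (30.0 + 19.3)/2 = 24.65 °C
ET₀ = 0.0023 × 9.35 × (24.65 + 17.8) × √10.7 = 0.0023 × 9.35 × 42.45 × 3.2711 = 2.9861 mm/d
Over 5 days: 2.9861 × 5 = 14.931 mm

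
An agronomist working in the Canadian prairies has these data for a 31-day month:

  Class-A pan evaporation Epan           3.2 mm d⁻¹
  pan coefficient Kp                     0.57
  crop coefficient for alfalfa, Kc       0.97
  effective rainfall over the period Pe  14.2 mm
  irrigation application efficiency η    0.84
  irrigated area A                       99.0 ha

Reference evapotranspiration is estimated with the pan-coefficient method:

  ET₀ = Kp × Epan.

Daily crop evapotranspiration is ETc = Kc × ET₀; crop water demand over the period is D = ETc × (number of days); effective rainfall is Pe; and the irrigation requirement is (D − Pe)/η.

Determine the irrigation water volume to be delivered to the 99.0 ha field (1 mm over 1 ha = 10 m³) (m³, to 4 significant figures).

47910 m³

ET₀ = 0.57 × 3.2 = 1.8240 mm/d
ETc = Kc × ET₀ = 0.97 × 1.8240 = 1.7693 mm/d
Crop demand D = ETc × 31 d = 1.7693 × 31 = 54.848 mm
D − Pe = 54.848 − 14.2 = 40.648 mm
Gross irrigation = 40.648 / 0.84 = 48.390 mm
Volume = 48.390 mm × 99.0 ha × 10 = 47906.1 m³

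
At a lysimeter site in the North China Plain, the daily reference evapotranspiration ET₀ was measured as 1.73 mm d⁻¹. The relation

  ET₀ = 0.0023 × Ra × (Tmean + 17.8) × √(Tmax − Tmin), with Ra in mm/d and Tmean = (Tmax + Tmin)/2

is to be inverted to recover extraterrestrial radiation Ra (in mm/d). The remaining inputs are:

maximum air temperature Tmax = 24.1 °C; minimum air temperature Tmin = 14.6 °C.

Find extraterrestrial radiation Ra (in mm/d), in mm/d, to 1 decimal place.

6.6 mm/d

Tmean = 19.35 °C; √ΔT = 3.0822
Ra = ET₀ / [0.0023 × (Tmean+17.8) × √ΔT] = 1.73 / (0.0023 × 37.15 × 3.0822) = 6.569 mm/d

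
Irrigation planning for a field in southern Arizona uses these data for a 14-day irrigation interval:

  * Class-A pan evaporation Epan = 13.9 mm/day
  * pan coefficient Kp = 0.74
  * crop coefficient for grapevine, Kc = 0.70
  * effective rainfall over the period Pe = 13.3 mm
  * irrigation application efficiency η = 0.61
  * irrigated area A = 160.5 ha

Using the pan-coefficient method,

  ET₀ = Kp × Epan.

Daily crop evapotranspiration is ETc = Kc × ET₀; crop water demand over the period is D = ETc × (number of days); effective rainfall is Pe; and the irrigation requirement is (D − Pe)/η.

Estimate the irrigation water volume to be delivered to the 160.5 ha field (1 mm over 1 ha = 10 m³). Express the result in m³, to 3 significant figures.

ET₀ = 0.74 × 13.9 = 10.2860 mm/d
ETc = Kc × ET₀ = 0.70 × 10.2860 = 7.2002 mm/d
Crop demand D = ETc × 14 d = 7.2002 × 14 = 100.803 mm
D − Pe = 100.803 − 13.3 = 87.503 mm
Gross irrigation = 87.503 / 0.61 = 143.448 mm
Volume = 143.448 mm × 160.5 ha × 10 = 230234.0 m³

230000 m³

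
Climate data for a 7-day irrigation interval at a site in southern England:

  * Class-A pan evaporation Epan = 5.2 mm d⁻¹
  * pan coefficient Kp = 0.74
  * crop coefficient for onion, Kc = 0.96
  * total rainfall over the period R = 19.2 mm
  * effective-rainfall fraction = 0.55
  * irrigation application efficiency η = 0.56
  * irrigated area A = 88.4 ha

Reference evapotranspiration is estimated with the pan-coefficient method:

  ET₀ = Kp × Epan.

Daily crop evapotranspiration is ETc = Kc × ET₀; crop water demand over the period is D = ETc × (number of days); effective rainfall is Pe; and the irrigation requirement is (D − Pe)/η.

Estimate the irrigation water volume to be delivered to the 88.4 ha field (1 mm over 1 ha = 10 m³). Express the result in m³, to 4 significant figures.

24150 m³

ET₀ = 0.74 × 5.2 = 3.8480 mm/d
ETc = Kc × ET₀ = 0.96 × 3.8480 = 3.6941 mm/d
Crop demand D = ETc × 7 d = 3.6941 × 7 = 25.859 mm
Pe = 0.55 × 19.2 = 10.560 mm
D − Pe = 25.859 − 10.560 = 15.299 mm
Gross irrigation = 15.299 / 0.56 = 27.320 mm
Volume = 27.320 mm × 88.4 ha × 10 = 24150.9 m³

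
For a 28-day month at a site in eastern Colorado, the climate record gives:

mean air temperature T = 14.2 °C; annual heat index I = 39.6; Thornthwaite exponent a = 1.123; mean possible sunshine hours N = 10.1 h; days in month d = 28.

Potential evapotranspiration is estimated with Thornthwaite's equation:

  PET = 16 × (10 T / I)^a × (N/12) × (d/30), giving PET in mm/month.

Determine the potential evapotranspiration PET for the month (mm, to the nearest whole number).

53 mm

10T/I = 10 × 14.2 / 39.6 = 3.5859
(10T/I)^a = 3.5859^1.123 = 4.1958
Uncorrected PET = 16 × 4.1958 = 67.133 mm
Correction = (N/12)(d/30) = (10.1/12)(28/30) = 0.7856
PET = 67.133 × 0.7856 = 52.740 mm/month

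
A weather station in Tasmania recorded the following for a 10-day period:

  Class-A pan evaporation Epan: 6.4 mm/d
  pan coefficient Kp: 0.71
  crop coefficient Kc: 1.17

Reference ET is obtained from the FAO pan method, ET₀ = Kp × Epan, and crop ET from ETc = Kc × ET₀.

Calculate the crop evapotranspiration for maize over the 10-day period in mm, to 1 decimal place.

ET₀ = 0.71 × 6.4 = 4.5440 mm/d
ETc = Kc × ET₀ = 1.17 × 4.5440 = 5.3165 mm/d
Over 10 days: 5.3165 × 10 = 53.165 mm

53.2 mm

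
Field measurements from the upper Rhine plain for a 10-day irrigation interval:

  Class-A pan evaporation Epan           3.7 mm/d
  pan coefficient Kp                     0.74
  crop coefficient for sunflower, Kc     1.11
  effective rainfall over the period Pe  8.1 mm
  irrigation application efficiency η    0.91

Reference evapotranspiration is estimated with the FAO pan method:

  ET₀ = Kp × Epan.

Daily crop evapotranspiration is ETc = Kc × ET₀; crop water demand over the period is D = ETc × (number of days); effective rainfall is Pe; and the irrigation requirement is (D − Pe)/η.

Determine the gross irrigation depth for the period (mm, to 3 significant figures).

24.5 mm

ET₀ = 0.74 × 3.7 = 2.7380 mm/d
ETc = Kc × ET₀ = 1.11 × 2.7380 = 3.0392 mm/d
Crop demand D = ETc × 10 d = 3.0392 × 10 = 30.392 mm
D − Pe = 30.392 − 8.1 = 22.292 mm
Gross irrigation = 22.292 / 0.91 = 24.497 mm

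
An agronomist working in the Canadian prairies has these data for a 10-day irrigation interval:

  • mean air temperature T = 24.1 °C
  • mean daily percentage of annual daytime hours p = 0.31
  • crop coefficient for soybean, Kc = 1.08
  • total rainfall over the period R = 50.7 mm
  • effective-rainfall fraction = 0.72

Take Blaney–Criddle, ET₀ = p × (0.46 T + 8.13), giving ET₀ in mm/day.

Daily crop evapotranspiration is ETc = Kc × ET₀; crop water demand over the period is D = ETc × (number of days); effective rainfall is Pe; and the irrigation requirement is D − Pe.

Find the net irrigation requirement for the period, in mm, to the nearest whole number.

ET₀ = 0.31 × (0.46 × 24.1 + 8.13) = 0.31 × 19.216 = 5.9570 mm/d
ETc = Kc × ET₀ = 1.08 × 5.9570 = 6.4336 mm/d
Crop demand D = ETc × 10 d = 6.4336 × 10 = 64.336 mm
Pe = 0.72 × 50.7 = 36.504 mm
D − Pe = 64.336 − 36.504 = 27.832 mm

28 mm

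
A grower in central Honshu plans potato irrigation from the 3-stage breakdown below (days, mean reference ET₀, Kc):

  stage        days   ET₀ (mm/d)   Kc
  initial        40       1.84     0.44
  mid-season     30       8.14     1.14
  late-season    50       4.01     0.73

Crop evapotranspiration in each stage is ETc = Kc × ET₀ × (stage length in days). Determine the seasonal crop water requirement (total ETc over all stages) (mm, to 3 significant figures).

457 mm

initial: 0.44 × 1.84 × 40 = 32.38 mm
mid-season: 1.14 × 8.14 × 30 = 278.39 mm
late-season: 0.73 × 4.01 × 50 = 146.37 mm
Seasonal total = 457.14 mm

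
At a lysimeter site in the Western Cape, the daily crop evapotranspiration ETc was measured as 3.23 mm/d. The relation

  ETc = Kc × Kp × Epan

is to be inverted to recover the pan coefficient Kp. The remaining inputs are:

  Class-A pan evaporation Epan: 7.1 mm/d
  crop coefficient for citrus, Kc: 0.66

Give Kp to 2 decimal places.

0.69

ETc = Kc × Kp × Epan  ⇒  Kp = ETc / (Kc × Epan)
Kp = 3.23 / (0.66 × 7.1) = 3.23 / 4.686 = 0.6893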